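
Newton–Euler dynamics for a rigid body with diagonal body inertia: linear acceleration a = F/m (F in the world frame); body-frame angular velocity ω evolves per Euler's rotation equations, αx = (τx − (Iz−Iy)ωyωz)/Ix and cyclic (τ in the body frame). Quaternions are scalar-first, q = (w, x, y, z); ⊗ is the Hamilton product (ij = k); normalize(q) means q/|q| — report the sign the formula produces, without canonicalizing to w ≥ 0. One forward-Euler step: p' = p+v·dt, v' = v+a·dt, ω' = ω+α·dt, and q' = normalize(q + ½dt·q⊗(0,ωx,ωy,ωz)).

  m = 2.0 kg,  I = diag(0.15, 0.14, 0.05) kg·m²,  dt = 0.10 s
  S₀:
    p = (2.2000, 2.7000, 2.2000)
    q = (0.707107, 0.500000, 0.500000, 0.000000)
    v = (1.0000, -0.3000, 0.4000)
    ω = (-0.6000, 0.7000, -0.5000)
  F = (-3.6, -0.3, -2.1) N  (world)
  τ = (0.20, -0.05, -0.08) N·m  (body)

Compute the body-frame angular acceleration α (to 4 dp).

precession coupling ω×(Iω) = (0.0315, 0.0300, 0.0042)
angular accel α = (1.1233, -0.5714, -1.6840)

α = (1.1233, -0.5714, -1.6840)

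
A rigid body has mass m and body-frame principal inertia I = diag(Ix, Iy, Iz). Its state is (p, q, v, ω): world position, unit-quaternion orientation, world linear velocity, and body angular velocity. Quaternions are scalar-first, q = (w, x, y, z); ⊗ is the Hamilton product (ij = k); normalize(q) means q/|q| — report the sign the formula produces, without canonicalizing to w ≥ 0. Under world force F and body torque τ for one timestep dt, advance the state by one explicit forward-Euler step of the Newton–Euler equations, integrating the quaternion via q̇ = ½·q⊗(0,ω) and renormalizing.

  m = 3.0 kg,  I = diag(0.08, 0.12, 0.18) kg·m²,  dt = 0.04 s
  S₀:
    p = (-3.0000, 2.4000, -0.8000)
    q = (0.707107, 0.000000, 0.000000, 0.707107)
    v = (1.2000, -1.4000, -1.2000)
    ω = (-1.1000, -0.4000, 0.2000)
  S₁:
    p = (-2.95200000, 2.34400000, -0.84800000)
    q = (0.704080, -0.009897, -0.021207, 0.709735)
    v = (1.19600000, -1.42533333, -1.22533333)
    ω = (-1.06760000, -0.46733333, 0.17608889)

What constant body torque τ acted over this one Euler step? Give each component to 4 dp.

Δω = ω₁−ω₀ = (0.03240000, -0.06733333, -0.02391111)
gyro term ω₀×Iω₀ = (-0.0048, 0.0220, 0.0176)
applied torque τ = (0.0600, -0.1800, -0.0900)

τ = (0.0600, -0.1800, -0.0900)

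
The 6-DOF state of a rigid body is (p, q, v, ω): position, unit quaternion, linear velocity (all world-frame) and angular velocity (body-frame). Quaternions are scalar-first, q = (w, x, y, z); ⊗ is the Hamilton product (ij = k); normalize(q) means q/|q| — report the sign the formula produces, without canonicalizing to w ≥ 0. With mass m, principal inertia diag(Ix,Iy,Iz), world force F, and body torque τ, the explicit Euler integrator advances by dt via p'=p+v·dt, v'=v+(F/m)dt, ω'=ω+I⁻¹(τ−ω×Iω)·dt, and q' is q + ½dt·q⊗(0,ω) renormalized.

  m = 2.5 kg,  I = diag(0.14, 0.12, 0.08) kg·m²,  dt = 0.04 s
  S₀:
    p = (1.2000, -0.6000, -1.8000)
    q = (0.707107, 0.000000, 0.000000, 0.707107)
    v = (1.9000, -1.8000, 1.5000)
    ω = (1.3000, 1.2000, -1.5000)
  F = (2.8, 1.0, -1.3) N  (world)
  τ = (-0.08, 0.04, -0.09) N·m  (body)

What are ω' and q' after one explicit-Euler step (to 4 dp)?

ω' = (1.2566, 1.2523, -1.5294)
q' = (0.7275, 0.0014, 0.0353, 0.6852)

α = I⁻¹(τ − ω×Iω) = (-1.0857, 1.3083, -0.7350)
new body rate ω' = (1.2566, 1.2523, -1.5294)
Hamilton product q⊗(0,ω) = (1.0606605, 0.0707107, 1.7677675, -1.0606605)
q' = normalize(q + ½dt·q⊗(0,ω)) = (0.7275, 0.0014, 0.0353, 0.6852)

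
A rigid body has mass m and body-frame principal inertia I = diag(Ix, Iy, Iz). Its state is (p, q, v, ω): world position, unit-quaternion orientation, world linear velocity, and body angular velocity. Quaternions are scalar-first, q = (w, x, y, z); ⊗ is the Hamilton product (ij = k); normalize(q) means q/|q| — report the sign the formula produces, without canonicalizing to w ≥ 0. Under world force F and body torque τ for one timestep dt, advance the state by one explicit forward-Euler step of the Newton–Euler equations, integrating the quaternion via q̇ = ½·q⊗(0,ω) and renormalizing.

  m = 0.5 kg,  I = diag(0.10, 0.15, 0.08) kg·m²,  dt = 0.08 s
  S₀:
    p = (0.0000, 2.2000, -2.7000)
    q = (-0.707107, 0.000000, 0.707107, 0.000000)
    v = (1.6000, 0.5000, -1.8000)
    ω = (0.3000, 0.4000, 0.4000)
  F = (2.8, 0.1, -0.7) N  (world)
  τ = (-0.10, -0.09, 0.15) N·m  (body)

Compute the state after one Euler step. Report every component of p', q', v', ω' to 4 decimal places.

a = (5.6000, 0.2000, -1.4000)
p + v·dt = (0.1280, 2.2400, -2.8440)
v' = v + a·dt = (2.0480, 0.5160, -1.9120)
ω×(Iω) gyroscopic = (-0.0112, 0.0024, 0.0060)
angular accel α = (-0.8880, -0.6160, 1.8000)
ω + α·dt = (0.2290, 0.3507, 0.5440)
Hamilton product q⊗(0,ω) = (-0.2828428, 0.0707107, -0.2828428, -0.4949749)
q' = normalize(q + ½dt·q⊗(0,ω)) = (-0.7182, 0.0028, 0.6956, -0.0198)

p' = (0.1280, 2.2400, -2.8440)
q' = (-0.7182, 0.0028, 0.6956, -0.0198)
v' = (2.0480, 0.5160, -1.9120)
ω' = (0.2290, 0.3507, 0.5440)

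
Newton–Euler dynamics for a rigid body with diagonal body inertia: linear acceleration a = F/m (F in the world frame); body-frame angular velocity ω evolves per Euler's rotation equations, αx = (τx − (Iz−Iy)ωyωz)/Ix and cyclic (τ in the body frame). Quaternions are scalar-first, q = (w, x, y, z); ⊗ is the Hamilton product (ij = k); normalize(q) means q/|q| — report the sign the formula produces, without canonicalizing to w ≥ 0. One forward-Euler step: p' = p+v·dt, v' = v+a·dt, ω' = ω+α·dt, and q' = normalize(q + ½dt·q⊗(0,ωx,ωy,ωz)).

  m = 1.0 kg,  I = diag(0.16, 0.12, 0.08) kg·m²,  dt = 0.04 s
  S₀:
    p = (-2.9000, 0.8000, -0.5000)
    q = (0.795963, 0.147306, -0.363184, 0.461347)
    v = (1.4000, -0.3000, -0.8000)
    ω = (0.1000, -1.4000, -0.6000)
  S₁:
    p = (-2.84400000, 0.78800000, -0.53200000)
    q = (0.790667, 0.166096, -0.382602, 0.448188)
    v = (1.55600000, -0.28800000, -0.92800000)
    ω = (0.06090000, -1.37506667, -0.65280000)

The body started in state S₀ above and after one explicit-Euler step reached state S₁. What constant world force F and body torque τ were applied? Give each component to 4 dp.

F = (3.9000, 0.3000, -3.2000)
τ = (-0.1900, 0.0700, -0.1000)

rate change Δω = (-0.03910000, 0.02493333, -0.05280000)
ω₀×(Iω₀) = (-0.0336, -0.0048, 0.0056)
applied torque τ = (-0.1900, 0.0700, -0.1000)
Δv = v₁−v₀ = (0.15600000, 0.01200000, -0.12800000)
m·(v₁−v₀)/dt = (3.9000, 0.3000, -3.2000)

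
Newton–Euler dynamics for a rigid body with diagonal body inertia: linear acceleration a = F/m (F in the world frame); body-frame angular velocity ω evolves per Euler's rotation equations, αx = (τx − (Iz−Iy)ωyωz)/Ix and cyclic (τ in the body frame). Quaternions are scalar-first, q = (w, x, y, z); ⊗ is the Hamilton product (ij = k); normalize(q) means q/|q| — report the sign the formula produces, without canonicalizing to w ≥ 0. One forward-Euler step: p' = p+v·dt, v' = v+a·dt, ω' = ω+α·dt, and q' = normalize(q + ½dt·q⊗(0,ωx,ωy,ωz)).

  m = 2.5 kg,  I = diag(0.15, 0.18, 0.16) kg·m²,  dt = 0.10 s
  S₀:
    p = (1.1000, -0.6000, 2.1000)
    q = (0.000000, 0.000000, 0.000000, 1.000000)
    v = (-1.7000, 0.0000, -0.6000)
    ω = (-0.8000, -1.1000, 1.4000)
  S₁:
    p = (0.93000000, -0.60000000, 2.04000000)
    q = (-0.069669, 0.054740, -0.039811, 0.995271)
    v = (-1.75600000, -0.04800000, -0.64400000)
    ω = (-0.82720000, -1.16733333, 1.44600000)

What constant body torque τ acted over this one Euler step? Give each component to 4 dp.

Δω = ω₁−ω₀ = (-0.02720000, -0.06733333, 0.04600000)
gyro term ω₀×Iω₀ = (0.0308, 0.0112, 0.0264)
applied torque τ = (-0.0100, -0.1100, 0.1000)

τ = (-0.0100, -0.1100, 0.1000)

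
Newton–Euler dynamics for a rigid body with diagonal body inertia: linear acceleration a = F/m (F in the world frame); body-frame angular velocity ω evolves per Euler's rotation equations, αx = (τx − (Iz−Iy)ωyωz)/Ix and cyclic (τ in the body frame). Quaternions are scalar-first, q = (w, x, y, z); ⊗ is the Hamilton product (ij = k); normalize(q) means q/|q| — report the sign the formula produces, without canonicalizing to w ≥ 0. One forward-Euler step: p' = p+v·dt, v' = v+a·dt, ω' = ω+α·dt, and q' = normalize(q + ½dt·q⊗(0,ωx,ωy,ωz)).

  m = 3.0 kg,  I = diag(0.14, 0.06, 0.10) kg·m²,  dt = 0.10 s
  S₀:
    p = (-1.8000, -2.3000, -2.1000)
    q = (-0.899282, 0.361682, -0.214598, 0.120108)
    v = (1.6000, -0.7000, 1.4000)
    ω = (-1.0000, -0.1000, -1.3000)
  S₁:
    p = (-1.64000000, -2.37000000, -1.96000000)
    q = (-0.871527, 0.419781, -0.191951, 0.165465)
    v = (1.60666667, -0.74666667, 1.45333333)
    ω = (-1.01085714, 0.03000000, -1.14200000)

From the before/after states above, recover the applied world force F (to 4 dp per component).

Δv = v₁−v₀ = (0.00666667, -0.04666667, 0.05333333)
F = m·Δv/dt = (0.2000, -1.4000, 1.6000)

F = (0.2000, -1.4000, 1.6000)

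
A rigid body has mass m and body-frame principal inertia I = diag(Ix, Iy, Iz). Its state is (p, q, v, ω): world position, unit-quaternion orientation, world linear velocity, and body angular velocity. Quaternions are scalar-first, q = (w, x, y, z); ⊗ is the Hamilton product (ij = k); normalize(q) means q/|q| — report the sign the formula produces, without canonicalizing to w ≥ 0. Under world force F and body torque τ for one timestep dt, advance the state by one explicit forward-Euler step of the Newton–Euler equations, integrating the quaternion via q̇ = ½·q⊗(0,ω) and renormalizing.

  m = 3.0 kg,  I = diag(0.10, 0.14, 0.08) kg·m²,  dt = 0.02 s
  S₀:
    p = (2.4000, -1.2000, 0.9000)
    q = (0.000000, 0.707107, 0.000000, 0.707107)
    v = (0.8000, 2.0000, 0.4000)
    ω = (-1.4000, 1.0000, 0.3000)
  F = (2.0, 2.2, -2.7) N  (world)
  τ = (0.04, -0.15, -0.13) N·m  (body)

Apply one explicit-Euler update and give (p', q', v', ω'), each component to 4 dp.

p' = (2.4160, -1.1600, 0.9080)
q' = (0.0078, 0.6999, -0.0120, 0.7141)
v' = (0.8133, 2.0147, 0.3820)
ω' = (-1.3884, 0.9798, 0.2815)

ω×(Iω) gyroscopic = (-0.0180, -0.0084, -0.0560)
angular accel α = (0.5800, -1.0114, -0.9250)
new body rate ω' = (-1.3884, 0.9798, 0.2815)
2q̇ = q⊗(0,ω) = (0.7778177, -0.7071070, -1.2020819, 0.7071070)
updated quaternion q' = (0.0078, 0.6999, -0.0120, 0.7141)
a = (0.6667, 0.7333, -0.9000)
p + v·dt = (2.4160, -1.1600, 0.9080)
v' = v + a·dt = (0.8133, 2.0147, 0.3820)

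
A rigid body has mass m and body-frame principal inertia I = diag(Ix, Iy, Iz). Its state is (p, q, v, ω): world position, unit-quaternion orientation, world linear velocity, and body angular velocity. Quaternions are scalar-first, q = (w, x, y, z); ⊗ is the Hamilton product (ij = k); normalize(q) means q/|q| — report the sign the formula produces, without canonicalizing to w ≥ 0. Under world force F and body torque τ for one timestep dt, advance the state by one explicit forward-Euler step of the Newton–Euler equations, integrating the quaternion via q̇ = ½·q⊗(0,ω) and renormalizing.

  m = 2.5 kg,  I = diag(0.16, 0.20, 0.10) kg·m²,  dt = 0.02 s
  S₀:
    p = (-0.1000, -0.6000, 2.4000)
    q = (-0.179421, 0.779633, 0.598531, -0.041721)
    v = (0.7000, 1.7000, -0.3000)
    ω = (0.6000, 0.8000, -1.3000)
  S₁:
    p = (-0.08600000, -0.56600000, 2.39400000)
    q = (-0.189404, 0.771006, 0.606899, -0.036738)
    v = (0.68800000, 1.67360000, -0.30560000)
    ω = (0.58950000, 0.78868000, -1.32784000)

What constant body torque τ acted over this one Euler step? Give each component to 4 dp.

τ = (0.0200, -0.1600, -0.1200)

rate change Δω = (-0.01050000, -0.01132000, -0.02784000)
precession coupling = (0.1040, -0.0468, 0.0192)
applied torque τ = (0.0200, -0.1600, -0.1200)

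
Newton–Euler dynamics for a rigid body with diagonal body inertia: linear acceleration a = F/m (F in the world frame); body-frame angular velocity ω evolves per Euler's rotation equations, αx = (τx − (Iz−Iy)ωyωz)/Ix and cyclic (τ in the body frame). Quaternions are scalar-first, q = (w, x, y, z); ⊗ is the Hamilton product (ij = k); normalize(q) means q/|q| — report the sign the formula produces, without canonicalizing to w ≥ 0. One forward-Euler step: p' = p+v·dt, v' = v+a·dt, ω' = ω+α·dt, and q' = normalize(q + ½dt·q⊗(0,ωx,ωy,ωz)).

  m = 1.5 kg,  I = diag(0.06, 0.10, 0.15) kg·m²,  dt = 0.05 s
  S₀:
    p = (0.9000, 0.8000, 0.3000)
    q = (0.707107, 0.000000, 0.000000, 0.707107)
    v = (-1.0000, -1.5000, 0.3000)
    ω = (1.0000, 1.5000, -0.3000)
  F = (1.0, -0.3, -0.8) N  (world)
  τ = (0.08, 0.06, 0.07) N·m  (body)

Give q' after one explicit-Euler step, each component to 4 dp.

q⊗(0,ω) = (0.2121321, -0.3535535, 1.7677675, -0.2121321)
updated quaternion q' = (0.7117, -0.0088, 0.0441, 0.7011)

q' = (0.7117, -0.0088, 0.0441, 0.7011)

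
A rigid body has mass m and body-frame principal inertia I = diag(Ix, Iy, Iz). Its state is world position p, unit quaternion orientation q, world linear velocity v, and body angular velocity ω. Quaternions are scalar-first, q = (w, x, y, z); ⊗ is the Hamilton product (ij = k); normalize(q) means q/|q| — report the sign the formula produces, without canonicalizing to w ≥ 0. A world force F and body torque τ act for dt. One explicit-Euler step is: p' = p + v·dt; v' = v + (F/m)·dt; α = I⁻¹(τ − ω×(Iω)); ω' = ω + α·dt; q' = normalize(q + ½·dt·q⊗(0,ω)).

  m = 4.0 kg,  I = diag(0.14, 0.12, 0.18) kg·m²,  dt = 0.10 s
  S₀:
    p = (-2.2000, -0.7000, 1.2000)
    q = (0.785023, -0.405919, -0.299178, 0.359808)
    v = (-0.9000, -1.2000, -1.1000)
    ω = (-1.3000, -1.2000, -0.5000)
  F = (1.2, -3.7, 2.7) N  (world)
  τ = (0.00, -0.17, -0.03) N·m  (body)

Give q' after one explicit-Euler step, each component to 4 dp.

q' = (0.7465, -0.4261, -0.3782, 0.3436)

Hamilton product q⊗(0,ω) = (-0.7068043, -0.4391713, -1.6127375, -0.2943401)
q + ½dt·q⊗(0,ω), renormalized = (0.7465, -0.4261, -0.3782, 0.3436)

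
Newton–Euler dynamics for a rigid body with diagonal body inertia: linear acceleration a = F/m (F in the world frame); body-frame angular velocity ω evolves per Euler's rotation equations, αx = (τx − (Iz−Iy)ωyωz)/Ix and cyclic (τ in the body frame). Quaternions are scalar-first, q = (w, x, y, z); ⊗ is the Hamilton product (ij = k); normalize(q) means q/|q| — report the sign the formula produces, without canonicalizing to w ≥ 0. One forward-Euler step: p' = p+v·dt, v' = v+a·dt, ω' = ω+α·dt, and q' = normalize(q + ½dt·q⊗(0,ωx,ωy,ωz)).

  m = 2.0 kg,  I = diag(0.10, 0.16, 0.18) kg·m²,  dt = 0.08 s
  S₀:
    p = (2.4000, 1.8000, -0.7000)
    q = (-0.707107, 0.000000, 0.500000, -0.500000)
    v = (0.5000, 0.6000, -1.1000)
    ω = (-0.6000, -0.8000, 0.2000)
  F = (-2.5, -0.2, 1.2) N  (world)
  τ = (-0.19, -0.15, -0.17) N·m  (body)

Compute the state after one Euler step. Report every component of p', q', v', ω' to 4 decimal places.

precession coupling ω×(Iω) = (-0.0032, 0.0096, 0.0288)
α = I⁻¹(τ − ω×Iω) = (-1.8680, -0.9975, -1.1044)
new body rate ω' = (-0.7494, -0.8798, 0.1116)
Hamilton product q⊗(0,ω) = (0.5000000, 0.1242642, 0.8656856, 0.1585786)
q' = normalize(q + ½dt·q⊗(0,ω)) = (-0.6865, 0.0050, 0.5342, -0.4932)
a = (-1.2500, -0.1000, 0.6000)
p + v·dt = (2.4400, 1.8480, -0.7880)
v + (F/m)dt = (0.4000, 0.5920, -1.0520)

p' = (2.4400, 1.8480, -0.7880)
q' = (-0.6865, 0.0050, 0.5342, -0.4932)
v' = (0.4000, 0.5920, -1.0520)
ω' = (-0.7494, -0.8798, 0.1116)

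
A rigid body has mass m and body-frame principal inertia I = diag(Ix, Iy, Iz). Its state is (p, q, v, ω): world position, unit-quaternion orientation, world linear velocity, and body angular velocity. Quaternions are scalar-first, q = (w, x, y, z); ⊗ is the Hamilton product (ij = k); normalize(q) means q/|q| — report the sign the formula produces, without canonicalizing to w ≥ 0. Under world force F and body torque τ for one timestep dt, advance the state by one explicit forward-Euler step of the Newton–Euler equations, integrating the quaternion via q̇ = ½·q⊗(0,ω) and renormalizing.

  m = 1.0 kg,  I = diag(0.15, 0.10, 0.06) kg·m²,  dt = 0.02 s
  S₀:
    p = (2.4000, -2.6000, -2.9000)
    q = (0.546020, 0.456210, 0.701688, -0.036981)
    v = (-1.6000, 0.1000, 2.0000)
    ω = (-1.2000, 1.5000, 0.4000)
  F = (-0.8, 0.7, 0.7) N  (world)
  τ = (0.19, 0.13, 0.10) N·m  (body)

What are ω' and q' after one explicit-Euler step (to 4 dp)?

ω' = (-1.1715, 1.5346, 0.4033)
q' = (0.5410, 0.4529, 0.7084, -0.0195)

(τ − ω×Iω)/I = (1.4267, 1.7320, 0.1667)
ω + α·dt = (-1.1715, 1.5346, 0.4033)
Hamilton product q⊗(0,ω) = (-0.4902876, -0.3190773, 0.6809232, 1.7447486)
q + ½dt·q⊗(0,ω), renormalized = (0.5410, 0.4529, 0.7084, -0.0195)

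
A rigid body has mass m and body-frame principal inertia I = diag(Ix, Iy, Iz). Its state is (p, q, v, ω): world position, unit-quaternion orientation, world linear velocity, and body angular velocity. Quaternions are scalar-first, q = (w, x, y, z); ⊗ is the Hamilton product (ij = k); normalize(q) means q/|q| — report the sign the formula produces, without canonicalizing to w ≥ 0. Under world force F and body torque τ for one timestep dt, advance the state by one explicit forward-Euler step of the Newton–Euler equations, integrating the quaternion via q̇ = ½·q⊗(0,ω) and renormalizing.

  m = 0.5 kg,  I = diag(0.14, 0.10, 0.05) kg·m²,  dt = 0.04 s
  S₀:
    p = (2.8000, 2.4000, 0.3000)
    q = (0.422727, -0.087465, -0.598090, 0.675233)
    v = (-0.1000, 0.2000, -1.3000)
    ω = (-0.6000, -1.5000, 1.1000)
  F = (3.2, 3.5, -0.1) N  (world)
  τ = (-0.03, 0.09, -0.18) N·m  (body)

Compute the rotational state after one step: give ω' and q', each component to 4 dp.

ω' = (-0.6321, -1.4402, 0.9848)
q' = (0.3886, -0.0854, -0.6165, 0.6795)

precession coupling ω×(Iω) = (0.0825, -0.0594, -0.0360)
angular accel α = (-0.8036, 1.4940, -2.8800)
ω' = ω + α·dt = (-0.6321, -1.4402, 0.9848)
Hamilton product q⊗(0,ω) = (-1.6923703, 0.1013143, -0.9430188, 0.2373432)
updated quaternion q' = (0.3886, -0.0854, -0.6165, 0.6795)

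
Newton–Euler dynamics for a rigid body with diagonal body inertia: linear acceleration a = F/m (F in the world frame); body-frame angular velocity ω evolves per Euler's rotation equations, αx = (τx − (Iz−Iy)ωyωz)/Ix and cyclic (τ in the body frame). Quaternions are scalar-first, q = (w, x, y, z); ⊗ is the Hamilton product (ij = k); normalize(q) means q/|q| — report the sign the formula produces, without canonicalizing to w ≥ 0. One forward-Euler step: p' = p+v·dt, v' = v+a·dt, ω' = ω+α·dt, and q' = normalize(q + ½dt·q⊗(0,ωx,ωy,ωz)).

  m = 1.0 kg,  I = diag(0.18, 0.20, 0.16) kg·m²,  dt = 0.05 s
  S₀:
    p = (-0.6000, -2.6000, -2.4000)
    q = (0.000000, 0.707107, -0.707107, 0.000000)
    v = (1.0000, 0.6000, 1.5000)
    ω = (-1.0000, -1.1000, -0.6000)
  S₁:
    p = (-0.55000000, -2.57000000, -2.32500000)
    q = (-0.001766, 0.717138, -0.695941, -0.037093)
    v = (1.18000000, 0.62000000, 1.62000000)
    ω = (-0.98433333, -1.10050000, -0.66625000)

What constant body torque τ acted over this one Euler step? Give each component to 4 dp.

Δω = ω₁−ω₀ = (0.01566667, -0.00050000, -0.06625000)
gyro term ω₀×Iω₀ = (-0.0264, 0.0120, 0.0220)
I·α + gyro = (0.0300, 0.0100, -0.1900)

τ = (0.0300, 0.0100, -0.1900)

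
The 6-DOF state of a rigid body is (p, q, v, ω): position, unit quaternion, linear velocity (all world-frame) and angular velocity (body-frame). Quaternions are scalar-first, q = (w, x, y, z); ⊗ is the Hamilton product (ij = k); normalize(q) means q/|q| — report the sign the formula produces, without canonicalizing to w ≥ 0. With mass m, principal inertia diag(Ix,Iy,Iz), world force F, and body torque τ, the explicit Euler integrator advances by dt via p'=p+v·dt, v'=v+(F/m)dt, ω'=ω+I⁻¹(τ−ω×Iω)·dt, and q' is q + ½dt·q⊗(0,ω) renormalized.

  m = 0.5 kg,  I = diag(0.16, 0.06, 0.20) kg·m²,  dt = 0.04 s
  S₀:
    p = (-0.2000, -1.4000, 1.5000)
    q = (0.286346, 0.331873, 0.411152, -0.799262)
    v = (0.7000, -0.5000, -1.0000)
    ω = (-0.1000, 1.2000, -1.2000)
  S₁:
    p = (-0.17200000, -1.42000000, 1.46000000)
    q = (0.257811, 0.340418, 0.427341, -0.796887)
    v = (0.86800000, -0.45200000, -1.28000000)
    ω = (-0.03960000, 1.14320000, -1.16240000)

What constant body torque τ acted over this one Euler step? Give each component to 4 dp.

Δω = ω₁−ω₀ = (0.06040000, -0.05680000, 0.03760000)
gyro term ω₀×Iω₀ = (-0.2016, -0.0048, 0.0120)
applied torque τ = (0.0400, -0.0900, 0.2000)

τ = (0.0400, -0.0900, 0.2000)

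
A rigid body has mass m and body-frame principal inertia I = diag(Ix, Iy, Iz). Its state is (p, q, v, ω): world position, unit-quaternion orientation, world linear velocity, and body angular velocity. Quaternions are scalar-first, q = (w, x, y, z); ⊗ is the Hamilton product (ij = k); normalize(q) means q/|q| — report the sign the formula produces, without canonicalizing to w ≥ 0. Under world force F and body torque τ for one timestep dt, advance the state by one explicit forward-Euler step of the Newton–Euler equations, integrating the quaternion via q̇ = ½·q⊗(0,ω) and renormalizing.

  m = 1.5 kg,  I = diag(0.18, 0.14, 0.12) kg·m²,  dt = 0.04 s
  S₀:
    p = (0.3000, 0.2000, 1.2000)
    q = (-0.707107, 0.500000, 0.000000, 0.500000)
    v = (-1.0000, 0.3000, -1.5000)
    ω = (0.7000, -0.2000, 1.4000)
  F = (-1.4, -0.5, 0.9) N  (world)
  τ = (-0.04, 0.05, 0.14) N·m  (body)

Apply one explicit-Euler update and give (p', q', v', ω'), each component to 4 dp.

p' = (0.2600, 0.2120, 1.1400)
q' = (-0.7277, 0.4919, -0.0042, 0.4780)
v' = (-1.0373, 0.2867, -1.4760)
ω' = (0.6899, -0.2025, 1.4448)

(τ − ω×Iω)/I = (-0.2533, -0.0629, 1.1200)
ω + α·dt = (0.6899, -0.2025, 1.4448)
Hamilton product q⊗(0,ω) = (-1.0500000, -0.3949749, -0.2085786, -1.0899498)
updated quaternion q' = (-0.7277, 0.4919, -0.0042, 0.4780)
a = (-0.9333, -0.3333, 0.6000)
new position p' = (0.2600, 0.2120, 1.1400)
new velocity v' = (-1.0373, 0.2867, -1.4760)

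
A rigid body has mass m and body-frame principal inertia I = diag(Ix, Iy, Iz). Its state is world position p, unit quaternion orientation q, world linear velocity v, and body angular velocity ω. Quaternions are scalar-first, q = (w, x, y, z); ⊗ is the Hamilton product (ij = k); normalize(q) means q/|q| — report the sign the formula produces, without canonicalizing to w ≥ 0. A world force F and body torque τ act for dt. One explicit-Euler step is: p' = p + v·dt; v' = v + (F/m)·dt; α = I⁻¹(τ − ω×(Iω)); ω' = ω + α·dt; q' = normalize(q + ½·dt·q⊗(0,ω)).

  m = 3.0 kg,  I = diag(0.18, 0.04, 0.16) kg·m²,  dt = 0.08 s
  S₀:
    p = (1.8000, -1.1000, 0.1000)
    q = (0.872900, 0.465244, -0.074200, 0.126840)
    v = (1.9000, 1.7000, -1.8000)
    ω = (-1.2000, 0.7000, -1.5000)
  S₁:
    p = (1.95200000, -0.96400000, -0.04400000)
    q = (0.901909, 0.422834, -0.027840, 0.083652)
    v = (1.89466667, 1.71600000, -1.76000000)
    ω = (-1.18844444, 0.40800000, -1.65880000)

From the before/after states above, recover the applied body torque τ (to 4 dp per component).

τ = (-0.1000, -0.1100, -0.2000)

ω₁ − ω₀ = (0.01155556, -0.29200000, -0.15880000)
gyro term ω₀×Iω₀ = (-0.1260, 0.0360, 0.1176)
applied torque τ = (-0.1000, -0.1100, -0.2000)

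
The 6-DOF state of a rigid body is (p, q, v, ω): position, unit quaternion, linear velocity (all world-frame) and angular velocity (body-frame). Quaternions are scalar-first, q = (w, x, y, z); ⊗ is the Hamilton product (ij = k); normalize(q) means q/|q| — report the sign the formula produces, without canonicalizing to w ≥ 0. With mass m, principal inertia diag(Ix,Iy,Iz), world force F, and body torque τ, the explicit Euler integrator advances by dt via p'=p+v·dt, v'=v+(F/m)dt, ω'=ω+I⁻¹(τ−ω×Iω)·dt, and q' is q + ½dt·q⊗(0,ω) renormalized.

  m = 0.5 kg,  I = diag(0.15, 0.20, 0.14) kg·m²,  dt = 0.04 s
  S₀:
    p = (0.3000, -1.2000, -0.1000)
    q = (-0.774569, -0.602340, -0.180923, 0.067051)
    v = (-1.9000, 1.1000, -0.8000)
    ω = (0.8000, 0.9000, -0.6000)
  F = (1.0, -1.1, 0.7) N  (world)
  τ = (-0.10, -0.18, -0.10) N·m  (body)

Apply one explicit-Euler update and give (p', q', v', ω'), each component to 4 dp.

p' = (0.2240, -1.1560, -0.1320)
q' = (-0.7606, -0.6135, -0.2009, 0.0684)
v' = (-1.8200, 1.0120, -0.7440)
ω' = (0.7647, 0.8650, -0.6389)

gyro term ω×Iω = (0.0324, -0.0048, 0.0360)
angular accel α = (-0.8827, -0.8760, -0.9714)
new body rate ω' = (0.7647, 0.8650, -0.6389)
2q̇ = q⊗(0,ω) = (0.6849333, -0.5714473, -1.0048753, 0.0673738)
q + ½dt·q⊗(0,ω), renormalized = (-0.7606, -0.6135, -0.2009, 0.0684)
linear accel F/m = (2.0000, -2.2000, 1.4000)
p' = p + v·dt = (0.2240, -1.1560, -0.1320)
new velocity v' = (-1.8200, 1.0120, -0.7440)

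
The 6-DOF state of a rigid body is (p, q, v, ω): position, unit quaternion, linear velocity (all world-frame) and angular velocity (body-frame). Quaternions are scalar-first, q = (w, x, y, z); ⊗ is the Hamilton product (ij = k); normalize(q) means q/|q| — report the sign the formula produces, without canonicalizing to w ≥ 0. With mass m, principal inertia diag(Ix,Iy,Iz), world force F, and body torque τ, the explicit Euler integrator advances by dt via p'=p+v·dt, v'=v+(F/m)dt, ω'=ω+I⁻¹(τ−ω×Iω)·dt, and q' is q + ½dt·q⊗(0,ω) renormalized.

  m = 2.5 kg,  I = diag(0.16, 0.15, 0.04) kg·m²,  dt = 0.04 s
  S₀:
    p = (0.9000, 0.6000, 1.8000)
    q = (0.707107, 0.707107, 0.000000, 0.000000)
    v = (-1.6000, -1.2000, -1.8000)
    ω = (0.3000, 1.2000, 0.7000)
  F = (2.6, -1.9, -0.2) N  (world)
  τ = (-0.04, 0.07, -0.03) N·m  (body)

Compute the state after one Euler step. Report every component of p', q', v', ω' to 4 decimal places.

precession coupling ω×(Iω) = (-0.0924, 0.0252, -0.0036)
α = I⁻¹(τ − ω×Iω) = (0.3275, 0.2987, -0.6600)
ω + α·dt = (0.3131, 1.2119, 0.6736)
Hamilton product q⊗(0,ω) = (-0.2121321, 0.2121321, 0.3535535, 1.3435033)
updated quaternion q' = (0.7026, 0.7111, 0.0071, 0.0269)
a = (1.0400, -0.7600, -0.0800)
p' = p + v·dt = (0.8360, 0.5520, 1.7280)
v' = v + a·dt = (-1.5584, -1.2304, -1.8032)

p' = (0.8360, 0.5520, 1.7280)
q' = (0.7026, 0.7111, 0.0071, 0.0269)
v' = (-1.5584, -1.2304, -1.8032)
ω' = (0.3131, 1.2119, 0.6736)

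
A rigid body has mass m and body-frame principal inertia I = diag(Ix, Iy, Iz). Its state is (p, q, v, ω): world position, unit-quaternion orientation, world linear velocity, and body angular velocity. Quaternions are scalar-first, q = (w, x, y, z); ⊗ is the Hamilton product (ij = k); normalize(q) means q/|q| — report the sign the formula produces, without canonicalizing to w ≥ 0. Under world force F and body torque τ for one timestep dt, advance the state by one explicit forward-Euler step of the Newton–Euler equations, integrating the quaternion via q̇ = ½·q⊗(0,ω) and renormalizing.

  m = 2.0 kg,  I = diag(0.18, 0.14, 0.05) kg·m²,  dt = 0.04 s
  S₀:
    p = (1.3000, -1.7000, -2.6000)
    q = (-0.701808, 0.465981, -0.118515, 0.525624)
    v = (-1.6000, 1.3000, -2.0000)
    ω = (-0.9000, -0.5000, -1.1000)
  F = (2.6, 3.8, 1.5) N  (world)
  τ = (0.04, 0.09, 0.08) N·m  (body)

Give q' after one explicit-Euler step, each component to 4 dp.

q⊗(0,ω) = (0.9383118, 1.0248057, 0.3904215, 0.4323348)
q' = normalize(q + ½dt·q⊗(0,ω)) = (-0.6827, 0.4863, -0.1107, 0.5340)

q' = (-0.6827, 0.4863, -0.1107, 0.5340)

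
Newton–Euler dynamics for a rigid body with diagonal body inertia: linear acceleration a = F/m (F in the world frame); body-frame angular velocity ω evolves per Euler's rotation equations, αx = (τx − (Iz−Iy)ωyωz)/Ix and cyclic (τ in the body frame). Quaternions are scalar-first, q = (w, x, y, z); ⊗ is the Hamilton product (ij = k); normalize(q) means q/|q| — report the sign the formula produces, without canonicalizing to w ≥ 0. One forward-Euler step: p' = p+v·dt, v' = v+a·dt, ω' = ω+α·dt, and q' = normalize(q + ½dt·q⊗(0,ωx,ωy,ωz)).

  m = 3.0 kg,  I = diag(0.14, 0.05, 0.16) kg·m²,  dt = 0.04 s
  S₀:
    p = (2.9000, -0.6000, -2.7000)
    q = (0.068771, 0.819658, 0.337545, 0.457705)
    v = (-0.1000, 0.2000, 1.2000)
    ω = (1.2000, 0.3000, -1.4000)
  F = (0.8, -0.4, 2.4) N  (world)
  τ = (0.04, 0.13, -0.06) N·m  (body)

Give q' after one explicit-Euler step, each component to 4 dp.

q' = (0.0598, 0.8085, 0.3716, 0.4523)

q⊗(0,ω) = (-0.4440661, -0.5273493, 1.7173985, -0.2554360)
updated quaternion q' = (0.0598, 0.8085, 0.3716, 0.4523)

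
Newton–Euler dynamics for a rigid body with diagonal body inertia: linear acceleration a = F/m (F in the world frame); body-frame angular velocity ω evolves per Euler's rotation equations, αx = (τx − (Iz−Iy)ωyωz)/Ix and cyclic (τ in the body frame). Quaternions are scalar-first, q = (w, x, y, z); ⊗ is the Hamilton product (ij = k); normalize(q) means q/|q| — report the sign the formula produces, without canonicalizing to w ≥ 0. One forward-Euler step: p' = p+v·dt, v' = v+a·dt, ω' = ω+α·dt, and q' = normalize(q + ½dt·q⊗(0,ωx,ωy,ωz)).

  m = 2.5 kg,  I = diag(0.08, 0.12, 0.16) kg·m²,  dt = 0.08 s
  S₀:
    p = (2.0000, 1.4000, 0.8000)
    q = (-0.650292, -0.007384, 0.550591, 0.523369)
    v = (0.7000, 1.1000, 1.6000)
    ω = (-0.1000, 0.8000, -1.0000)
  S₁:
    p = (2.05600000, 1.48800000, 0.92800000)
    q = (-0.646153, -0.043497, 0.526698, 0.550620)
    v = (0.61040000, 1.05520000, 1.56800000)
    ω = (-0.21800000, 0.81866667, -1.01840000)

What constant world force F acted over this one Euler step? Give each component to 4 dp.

Δv = v₁−v₀ = (-0.08960000, -0.04480000, -0.03200000)
m·(v₁−v₀)/dt = (-2.8000, -1.4000, -1.0000)

F = (-2.8000, -1.4000, -1.0000)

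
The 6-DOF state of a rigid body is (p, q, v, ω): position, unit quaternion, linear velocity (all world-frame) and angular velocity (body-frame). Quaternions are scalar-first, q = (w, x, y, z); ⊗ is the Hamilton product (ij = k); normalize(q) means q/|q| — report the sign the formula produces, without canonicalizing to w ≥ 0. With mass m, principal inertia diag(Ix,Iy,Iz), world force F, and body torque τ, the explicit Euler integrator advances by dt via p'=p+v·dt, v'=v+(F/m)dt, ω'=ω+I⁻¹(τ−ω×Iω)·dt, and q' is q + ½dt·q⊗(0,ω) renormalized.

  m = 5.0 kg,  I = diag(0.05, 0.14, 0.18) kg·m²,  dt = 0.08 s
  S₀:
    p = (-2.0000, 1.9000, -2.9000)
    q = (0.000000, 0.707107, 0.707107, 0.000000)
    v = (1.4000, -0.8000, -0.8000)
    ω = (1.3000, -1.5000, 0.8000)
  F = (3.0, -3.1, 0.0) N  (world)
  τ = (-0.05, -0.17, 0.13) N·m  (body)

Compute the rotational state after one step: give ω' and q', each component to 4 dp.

gyro term ω×Iω = (-0.0480, -0.1352, -0.1755)
angular accel α = (-0.0400, -0.2486, 1.6972)
ω + α·dt = (1.2968, -1.5199, 0.9358)
Hamilton product q⊗(0,ω) = (0.1414214, 0.5656856, -0.5656856, -1.9798996)
q + ½dt·q⊗(0,ω), renormalized = (0.0056, 0.7271, 0.6820, -0.0789)

ω' = (1.2968, -1.5199, 0.9358)
q' = (0.0056, 0.7271, 0.6820, -0.0789)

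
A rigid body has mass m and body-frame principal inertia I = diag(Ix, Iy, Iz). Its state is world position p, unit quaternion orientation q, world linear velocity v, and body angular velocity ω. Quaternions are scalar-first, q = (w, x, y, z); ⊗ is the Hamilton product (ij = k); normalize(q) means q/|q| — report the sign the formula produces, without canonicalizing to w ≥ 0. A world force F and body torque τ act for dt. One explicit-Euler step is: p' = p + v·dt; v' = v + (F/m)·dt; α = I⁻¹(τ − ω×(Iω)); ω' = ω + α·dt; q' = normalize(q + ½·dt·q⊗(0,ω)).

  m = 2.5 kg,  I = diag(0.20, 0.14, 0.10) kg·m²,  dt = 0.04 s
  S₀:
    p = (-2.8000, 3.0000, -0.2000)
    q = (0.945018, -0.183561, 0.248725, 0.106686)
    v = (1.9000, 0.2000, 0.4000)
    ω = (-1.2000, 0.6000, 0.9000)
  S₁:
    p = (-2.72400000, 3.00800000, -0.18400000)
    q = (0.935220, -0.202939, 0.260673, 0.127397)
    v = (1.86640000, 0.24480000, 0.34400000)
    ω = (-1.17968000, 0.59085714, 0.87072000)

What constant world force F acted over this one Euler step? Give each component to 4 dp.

F = (-2.1000, 2.8000, -3.5000)

Δv = v₁−v₀ = (-0.03360000, 0.04480000, -0.05600000)
applied force F = (-2.1000, 2.8000, -3.5000)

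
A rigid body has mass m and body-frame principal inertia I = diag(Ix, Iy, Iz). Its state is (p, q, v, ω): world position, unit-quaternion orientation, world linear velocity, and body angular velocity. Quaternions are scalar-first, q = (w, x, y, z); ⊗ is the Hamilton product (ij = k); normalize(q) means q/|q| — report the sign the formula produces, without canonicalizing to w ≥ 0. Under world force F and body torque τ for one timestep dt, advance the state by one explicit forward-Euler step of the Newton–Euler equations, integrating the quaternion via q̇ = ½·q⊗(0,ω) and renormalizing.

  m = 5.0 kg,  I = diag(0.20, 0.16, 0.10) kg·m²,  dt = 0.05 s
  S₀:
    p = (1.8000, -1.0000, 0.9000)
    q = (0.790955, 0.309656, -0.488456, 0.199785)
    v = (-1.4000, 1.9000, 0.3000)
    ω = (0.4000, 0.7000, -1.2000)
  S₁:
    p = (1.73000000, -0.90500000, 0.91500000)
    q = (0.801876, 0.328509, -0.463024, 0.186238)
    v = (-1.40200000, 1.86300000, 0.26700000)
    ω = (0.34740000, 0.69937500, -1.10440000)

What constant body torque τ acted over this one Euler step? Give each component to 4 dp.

τ = (-0.1600, -0.0500, 0.1800)

ω₁ − ω₀ = (-0.05260000, -0.00062500, 0.09560000)
gyro term ω₀×Iω₀ = (0.0504, -0.0480, -0.0112)
applied torque τ = (-0.1600, -0.0500, 0.1800)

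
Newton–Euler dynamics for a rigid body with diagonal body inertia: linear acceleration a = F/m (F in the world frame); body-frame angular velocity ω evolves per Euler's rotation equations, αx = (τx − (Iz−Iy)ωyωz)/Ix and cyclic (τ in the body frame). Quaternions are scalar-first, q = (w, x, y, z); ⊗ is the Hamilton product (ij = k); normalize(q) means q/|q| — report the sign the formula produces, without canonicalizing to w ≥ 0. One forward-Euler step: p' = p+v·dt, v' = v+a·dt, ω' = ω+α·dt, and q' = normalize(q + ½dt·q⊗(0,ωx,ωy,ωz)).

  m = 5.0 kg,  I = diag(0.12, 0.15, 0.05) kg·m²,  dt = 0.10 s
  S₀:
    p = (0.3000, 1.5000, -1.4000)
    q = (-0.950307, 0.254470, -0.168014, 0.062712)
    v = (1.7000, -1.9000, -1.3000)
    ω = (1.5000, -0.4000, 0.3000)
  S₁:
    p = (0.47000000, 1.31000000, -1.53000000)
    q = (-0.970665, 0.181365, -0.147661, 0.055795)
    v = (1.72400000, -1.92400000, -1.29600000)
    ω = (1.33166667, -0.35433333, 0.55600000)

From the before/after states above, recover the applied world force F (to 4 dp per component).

F = (1.2000, -1.2000, 0.2000)

Δv = v₁−v₀ = (0.02400000, -0.02400000, 0.00400000)
applied force F = (1.2000, -1.2000, 0.2000)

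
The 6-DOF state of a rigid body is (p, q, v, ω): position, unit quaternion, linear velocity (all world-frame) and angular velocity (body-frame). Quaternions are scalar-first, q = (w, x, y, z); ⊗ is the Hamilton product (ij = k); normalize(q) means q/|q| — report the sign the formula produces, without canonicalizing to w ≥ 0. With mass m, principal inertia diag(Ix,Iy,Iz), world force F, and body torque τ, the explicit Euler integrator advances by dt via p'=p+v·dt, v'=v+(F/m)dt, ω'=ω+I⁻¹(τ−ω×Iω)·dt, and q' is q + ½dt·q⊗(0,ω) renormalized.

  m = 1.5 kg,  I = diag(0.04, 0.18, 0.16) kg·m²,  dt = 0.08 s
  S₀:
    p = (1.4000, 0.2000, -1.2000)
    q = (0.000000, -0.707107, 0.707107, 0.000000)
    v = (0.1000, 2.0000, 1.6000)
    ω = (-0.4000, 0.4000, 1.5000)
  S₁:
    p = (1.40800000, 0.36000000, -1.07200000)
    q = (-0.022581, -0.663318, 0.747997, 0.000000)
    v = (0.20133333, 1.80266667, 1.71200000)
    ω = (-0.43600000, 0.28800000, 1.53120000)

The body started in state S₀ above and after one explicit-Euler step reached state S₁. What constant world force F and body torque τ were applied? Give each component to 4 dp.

Δω = ω₁−ω₀ = (-0.03600000, -0.11200000, 0.03120000)
gyro term ω₀×Iω₀ = (-0.0120, 0.0720, -0.0224)
τ = I·(Δω/dt) + ω₀×(Iω₀) = (-0.0300, -0.1800, 0.0400)
Δv = v₁−v₀ = (0.10133333, -0.19733333, 0.11200000)
applied force F = (1.9000, -3.7000, 2.1000)

F = (1.9000, -3.7000, 2.1000)
τ = (-0.0300, -0.1800, 0.0400)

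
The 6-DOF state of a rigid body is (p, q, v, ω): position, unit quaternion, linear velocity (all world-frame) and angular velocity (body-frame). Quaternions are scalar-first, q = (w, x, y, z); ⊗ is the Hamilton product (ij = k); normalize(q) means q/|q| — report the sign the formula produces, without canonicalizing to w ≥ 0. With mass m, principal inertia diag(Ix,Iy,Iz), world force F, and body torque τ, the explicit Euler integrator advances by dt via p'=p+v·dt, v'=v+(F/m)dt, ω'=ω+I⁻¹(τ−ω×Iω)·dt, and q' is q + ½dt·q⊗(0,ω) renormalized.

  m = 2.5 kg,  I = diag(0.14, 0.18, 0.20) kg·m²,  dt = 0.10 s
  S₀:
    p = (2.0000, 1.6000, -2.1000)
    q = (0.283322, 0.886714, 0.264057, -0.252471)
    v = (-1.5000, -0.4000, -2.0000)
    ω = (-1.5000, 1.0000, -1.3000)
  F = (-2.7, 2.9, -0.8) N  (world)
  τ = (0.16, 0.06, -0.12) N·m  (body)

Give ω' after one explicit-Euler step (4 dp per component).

ω' = (-1.3671, 1.0983, -1.3300)

(τ − ω×Iω)/I = (1.3286, 0.9833, -0.3000)
ω' = ω + α·dt = (-1.3671, 1.0983, -1.3300)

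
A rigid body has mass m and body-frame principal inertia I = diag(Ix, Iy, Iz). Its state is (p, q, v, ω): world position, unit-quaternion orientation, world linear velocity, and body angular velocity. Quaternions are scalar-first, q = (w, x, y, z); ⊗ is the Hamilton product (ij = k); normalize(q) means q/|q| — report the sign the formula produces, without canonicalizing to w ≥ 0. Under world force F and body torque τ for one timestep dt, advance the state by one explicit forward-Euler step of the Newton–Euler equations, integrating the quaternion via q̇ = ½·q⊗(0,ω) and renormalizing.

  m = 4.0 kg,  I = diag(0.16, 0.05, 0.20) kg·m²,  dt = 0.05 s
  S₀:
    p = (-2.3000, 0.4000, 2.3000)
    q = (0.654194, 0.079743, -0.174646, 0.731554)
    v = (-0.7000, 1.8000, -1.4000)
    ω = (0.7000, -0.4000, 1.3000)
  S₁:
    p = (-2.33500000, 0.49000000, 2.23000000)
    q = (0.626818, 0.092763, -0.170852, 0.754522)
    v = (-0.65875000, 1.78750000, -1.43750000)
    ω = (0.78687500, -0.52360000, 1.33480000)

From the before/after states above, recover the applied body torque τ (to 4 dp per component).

Δω = ω₁−ω₀ = (0.08687500, -0.12360000, 0.03480000)
ω₀×(Iω₀) = (-0.0780, -0.0364, 0.0308)
τ = I·(Δω/dt) + ω₀×(Iω₀) = (0.2000, -0.1600, 0.1700)

τ = (0.2000, -0.1600, 0.1700)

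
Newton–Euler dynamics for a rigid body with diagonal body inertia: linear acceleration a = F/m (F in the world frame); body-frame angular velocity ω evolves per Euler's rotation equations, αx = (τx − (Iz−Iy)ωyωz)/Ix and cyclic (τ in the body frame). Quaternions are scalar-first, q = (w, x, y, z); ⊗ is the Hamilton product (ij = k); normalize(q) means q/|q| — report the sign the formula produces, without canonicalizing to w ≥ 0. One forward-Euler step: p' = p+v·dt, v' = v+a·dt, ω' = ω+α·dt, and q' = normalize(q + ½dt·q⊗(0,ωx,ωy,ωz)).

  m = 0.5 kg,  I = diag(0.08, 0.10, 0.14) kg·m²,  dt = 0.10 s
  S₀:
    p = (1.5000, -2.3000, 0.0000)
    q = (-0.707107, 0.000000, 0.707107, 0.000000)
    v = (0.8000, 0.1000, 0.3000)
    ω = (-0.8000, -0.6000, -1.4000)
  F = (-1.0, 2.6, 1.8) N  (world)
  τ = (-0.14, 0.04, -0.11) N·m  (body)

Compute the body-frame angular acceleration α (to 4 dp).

gyro term ω×Iω = (0.0336, -0.0672, 0.0096)
(τ − ω×Iω)/I = (-2.1700, 1.0720, -0.8543)

α = (-2.1700, 1.0720, -0.8543)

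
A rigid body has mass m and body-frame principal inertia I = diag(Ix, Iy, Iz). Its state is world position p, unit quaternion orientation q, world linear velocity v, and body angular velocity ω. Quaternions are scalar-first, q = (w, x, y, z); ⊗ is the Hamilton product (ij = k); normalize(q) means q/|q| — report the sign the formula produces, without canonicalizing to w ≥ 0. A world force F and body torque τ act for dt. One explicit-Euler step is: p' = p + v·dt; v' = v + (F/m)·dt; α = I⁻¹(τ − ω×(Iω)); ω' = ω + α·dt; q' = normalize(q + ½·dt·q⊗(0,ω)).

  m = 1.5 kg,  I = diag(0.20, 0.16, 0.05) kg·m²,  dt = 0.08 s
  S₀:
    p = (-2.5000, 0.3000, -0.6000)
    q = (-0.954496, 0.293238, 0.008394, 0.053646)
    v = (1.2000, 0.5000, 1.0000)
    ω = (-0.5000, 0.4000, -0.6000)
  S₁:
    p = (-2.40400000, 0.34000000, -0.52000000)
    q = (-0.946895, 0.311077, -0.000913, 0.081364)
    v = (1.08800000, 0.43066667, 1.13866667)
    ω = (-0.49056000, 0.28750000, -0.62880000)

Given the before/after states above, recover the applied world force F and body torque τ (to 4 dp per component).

rate change Δω = (0.00944000, -0.11250000, -0.02880000)
ω₀×(Iω₀) = (0.0264, 0.0450, 0.0080)
τ = I·(Δω/dt) + ω₀×(Iω₀) = (0.0500, -0.1800, -0.0100)
velocity change Δv = (-0.11200000, -0.06933333, 0.13866667)
F = m·Δv/dt = (-2.1000, -1.3000, 2.6000)

F = (-2.1000, -1.3000, 2.6000)
τ = (0.0500, -0.1800, -0.0100)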